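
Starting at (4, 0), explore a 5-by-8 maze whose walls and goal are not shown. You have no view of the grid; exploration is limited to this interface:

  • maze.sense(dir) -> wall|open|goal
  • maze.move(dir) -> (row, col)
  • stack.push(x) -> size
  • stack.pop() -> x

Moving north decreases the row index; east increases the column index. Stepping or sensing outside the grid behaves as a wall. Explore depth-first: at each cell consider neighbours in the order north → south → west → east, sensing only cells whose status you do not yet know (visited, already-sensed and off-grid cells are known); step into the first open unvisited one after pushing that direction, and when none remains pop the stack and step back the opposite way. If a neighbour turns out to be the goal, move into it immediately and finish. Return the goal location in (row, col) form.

# maze.sense(north) => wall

# maze.sense(east) => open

# stack.push(east) => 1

# maze.move(east) => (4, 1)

# maze.sense(north) => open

# stack.push(north) => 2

# maze.move(north) => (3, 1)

# maze.sense(north) => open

# stack.push(north) => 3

# maze.move(north) => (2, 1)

# maze.sense(north) => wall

# maze.sense(west) => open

# stack.push(west) => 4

# maze.move(west) => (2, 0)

# maze.sense(north) => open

# stack.push(north) => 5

# maze.move(north) => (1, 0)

# maze.sense(north) => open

# stack.push(north) => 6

# maze.move(north) => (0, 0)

# maze.sense(east) => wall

# stack.pop() => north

# maze.move(south) => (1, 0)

# stack.pop() => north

# maze.move(south) => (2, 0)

# stack.pop() => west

# maze.move(east) => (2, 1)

# maze.sense(east) => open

# stack.push(east) => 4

# maze.move(east) => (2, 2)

# maze.sense(north) => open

# stack.push(north) => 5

# maze.move(north) => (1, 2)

# maze.sense(north) => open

# stack.push(north) => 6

# maze.move(north) => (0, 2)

# maze.sense(east) => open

# stack.push(east) => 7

# maze.move(east) => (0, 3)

# maze.sense(south) => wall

# maze.sense(east) => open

# stack.push(east) => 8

# maze.move(east) => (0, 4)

# maze.sense(south) => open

# stack.push(south) => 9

# maze.move(south) => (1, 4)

# maze.sense(south) => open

# stack.push(south) => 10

# maze.move(south) => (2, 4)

# maze.sense(south) => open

# stack.push(south) => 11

# maze.move(south) => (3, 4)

# maze.sense(south) => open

# stack.push(south) => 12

# maze.move(south) => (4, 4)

# maze.sense(west) => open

# stack.push(west) => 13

# maze.move(west) => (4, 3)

# maze.sense(north) => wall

# maze.sense(west) => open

# stack.push(west) => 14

# maze.move(west) => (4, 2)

# maze.sense(north) => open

# stack.push(north) => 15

# maze.move(north) => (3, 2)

# stack.pop() => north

# maze.move(south) => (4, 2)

# stack.pop() => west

# maze.move(east) => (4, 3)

# stack.pop() => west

# maze.move(east) => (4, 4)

# maze.sense(east) => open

# stack.push(east) => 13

# maze.move(east) => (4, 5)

# maze.sense(north) => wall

# maze.sense(east) => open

# stack.push(east) => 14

# maze.move(east) => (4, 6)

# maze.sense(north) => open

# stack.push(north) => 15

# maze.move(north) => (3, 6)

# maze.sense(north) => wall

# maze.sense(east) => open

# stack.push(east) => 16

# maze.move(east) => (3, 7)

# maze.sense(north) => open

# stack.push(north) => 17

# maze.move(north) => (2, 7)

# maze.sense(north) => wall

# stack.pop() => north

# maze.move(south) => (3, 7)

# maze.sense(south) => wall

# stack.pop() => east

# maze.move(west) => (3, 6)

# stack.pop() => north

# maze.move(south) => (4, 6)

# stack.pop() => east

# maze.move(west) => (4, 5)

# stack.pop() => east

# maze.move(west) => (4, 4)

# stack.pop() => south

# maze.move(north) => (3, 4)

# stack.pop() => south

# maze.move(north) => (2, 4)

# maze.sense(west) => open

# stack.push(west) => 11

# maze.move(west) => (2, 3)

# stack.pop() => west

# maze.move(east) => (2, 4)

# maze.sense(east) => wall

# stack.pop() => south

# maze.move(north) => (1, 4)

# maze.sense(east) => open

# stack.push(east) => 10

# maze.move(east) => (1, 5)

# maze.sense(north) => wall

# maze.sense(east) => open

# stack.push(east) => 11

# maze.move(east) => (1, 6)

# maze.sense(north) => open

# stack.push(north) => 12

# maze.move(north) => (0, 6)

# maze.sense(east) => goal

# maze.move(east) => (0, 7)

Answer: (0, 7)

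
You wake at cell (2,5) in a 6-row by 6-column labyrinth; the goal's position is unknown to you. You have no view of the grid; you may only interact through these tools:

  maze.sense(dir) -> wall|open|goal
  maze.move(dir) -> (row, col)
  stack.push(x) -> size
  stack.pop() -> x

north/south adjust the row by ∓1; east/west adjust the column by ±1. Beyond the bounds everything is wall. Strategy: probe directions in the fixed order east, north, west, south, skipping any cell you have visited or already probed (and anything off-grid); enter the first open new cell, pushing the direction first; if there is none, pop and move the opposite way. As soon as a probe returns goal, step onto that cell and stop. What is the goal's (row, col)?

-- sense(dir=north) : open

-- push(x=north) : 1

-- move(dir=north) : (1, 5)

-- sense(dir=north) : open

-- push(x=north) : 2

-- move(dir=north) : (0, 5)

-- sense(dir=west) : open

-- push(x=west) : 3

-- move(dir=west) : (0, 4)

-- sense(dir=west) : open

-- push(x=west) : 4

-- move(dir=west) : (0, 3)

-- sense(dir=west) : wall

-- sense(dir=south) : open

-- push(x=south) : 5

-- move(dir=south) : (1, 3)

-- sense(dir=east) : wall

-- sense(dir=west) : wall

-- sense(dir=south) : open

-- push(x=south) : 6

-- move(dir=south) : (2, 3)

-- sense(dir=east) : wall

-- sense(dir=west) : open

-- push(x=west) : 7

-- move(dir=west) : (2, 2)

-- sense(dir=west) : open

-- push(x=west) : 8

-- move(dir=west) : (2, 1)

-- sense(dir=north) : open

-- push(x=north) : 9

-- move(dir=north) : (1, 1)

-- sense(dir=north) : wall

-- sense(dir=west) : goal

-- move(dir=west) : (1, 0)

Answer: (1, 0)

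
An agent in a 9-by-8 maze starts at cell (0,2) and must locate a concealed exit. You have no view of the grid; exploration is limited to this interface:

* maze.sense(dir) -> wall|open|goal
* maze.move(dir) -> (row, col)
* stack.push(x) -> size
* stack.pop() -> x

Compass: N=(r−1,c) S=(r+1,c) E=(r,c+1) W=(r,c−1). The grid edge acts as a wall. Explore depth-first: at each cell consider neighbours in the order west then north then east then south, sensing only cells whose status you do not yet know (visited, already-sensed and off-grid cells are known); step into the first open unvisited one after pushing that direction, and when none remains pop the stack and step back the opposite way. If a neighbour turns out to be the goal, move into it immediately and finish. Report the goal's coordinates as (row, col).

Then sense on dir→west, and see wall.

I call sense on dir→east, → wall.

I try sense on dir→south, : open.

Now I run push on x→south, — result: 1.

Using move on dir→south, which returns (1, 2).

Now I run sense on dir→west, and observe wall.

Next I call sense on dir→east, and observe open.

I try push on x→east, and observe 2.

I run move on dir→east, : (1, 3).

Then sense on dir→east, yielding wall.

I call sense on dir→south, — result: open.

I run push on x→south, : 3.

Using move on dir→south, and get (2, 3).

I run sense on dir→west, — result: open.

I call push on x→west, giving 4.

I try move on dir→west, giving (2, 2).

I invoke sense on dir→west, : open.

Using push on x→west, and get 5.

Invoking move on dir→west, and see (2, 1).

Then sense on dir→west, and get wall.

I run sense on dir→south, yielding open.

I try push on x→south, yielding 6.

I use move on dir→south, — result: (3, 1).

I use sense on dir→west, and see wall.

Calling sense on dir→east, yielding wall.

Then sense on dir→south, yielding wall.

I try pop(), → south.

Then move on dir→north, : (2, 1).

I invoke pop, and observe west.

I try move on dir→east, yielding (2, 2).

Then pop(), → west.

I call move on dir→east, and see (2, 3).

Invoking sense on dir→east, and observe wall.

Invoking sense on dir→south, and observe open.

I invoke push on x→south, and observe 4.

Now I run move on dir→south, yielding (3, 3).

I invoke sense on dir→east, which returns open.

Using push on x→east, yielding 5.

Now I run move on dir→east, : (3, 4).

I call sense on dir→east, yielding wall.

I run sense on dir→south, giving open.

I invoke push on x→south, and see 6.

Now I run move on dir→south, and see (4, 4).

Next I call sense on dir→west, giving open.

I invoke push on x→west, and get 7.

Using move on dir→west, and observe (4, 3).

Using sense on dir→west, and observe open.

Invoking push on x→west, → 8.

Calling move on dir→west, yielding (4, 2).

Next I call sense on dir→south, → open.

I invoke push on x→south, which returns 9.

I use move on dir→south, which returns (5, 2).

Then sense on dir→west, yielding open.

I use push on x→west, → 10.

Then move on dir→west, → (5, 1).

Invoking sense on dir→west, giving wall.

I invoke sense on dir→south, → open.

I try push on x→south, and get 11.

Then move on dir→south, which returns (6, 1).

I invoke sense on dir→west, and observe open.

Now I run push on x→west, — result: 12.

I try move on dir→west, yielding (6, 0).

Invoking sense on dir→south, → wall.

I run pop(), which returns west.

Calling move on dir→east, which returns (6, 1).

I try sense on dir→east, → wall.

I invoke sense on dir→south, : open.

I use push on x→south, giving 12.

I run move on dir→south, which returns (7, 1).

Using sense on dir→east, and observe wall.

Invoking sense on dir→south, → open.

Invoking push on x→south, — result: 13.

I use move on dir→south, yielding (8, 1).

Using sense on dir→west, which returns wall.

Invoking sense on dir→east, and see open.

I run push on x→east, and see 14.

Invoking move on dir→east, which returns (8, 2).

Now I run sense on dir→east, yielding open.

Then push on x→east, yielding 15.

Invoking move on dir→east, giving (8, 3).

I try sense on dir→north, and observe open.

I use push on x→north, and get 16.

I run move on dir→north, which returns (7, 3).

Now I run sense on dir→north, : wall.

Invoking sense on dir→east, and see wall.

Calling pop, → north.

I use move on dir→south, and see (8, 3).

Then sense on dir→east, and get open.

Next I call push on x→east, yielding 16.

Next I call move on dir→east, and see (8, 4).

Then sense on dir→east, giving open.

Next I call push on x→east, which returns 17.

I try move on dir→east, giving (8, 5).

I try sense on dir→north, : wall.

Next I call sense on dir→east, : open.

I call push on x→east, which returns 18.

Invoking move on dir→east, which returns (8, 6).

Calling sense on dir→north, — result: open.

Invoking push on x→north, → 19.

Using move on dir→north, and see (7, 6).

Next I call sense on dir→north, and get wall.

Using sense on dir→east, and get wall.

Now I run pop(), giving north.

I try move on dir→south, giving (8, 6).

I run sense on dir→east, and see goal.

Now I run move on dir→east, yielding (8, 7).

Answer: (8, 7)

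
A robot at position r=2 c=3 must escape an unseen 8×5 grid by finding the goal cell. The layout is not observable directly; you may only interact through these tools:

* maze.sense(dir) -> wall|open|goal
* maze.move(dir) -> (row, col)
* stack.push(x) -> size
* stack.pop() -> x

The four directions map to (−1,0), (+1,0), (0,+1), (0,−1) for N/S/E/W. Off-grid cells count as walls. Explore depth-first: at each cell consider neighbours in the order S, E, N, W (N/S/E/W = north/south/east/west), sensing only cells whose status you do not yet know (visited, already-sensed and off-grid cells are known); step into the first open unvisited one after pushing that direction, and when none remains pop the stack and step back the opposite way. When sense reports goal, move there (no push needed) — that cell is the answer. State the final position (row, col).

;; maze.sense(south) => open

;; stack.push(south) => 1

;; maze.move(south) => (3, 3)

;; maze.sense(south) => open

;; stack.push(south) => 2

;; maze.move(south) => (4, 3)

;; maze.sense(south) => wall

;; maze.sense(east) => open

;; stack.push(east) => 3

;; maze.move(east) => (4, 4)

;; maze.sense(south) => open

;; stack.push(south) => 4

;; maze.move(south) => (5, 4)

;; maze.sense(south) => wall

;; stack.pop() => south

;; maze.move(north) => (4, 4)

;; maze.sense(north) => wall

;; stack.pop() => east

;; maze.move(west) => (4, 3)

;; maze.sense(west) => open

;; stack.push(west) => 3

;; maze.move(west) => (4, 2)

;; maze.sense(south) => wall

;; maze.sense(north) => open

;; stack.push(north) => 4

;; maze.move(north) => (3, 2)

;; maze.sense(north) => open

;; stack.push(north) => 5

;; maze.move(north) => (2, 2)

;; maze.sense(north) => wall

;; maze.sense(west) => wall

;; stack.pop() => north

;; maze.move(south) => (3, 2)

;; maze.sense(west) => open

;; stack.push(west) => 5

;; maze.move(west) => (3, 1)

;; maze.sense(south) => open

;; stack.push(south) => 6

;; maze.move(south) => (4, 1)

;; maze.sense(south) => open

;; stack.push(south) => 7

;; maze.move(south) => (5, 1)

;; maze.sense(south) => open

;; stack.push(south) => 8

;; maze.move(south) => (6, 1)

;; maze.sense(south) => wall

;; maze.sense(east) => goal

;; maze.move(east) => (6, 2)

Answer: (6, 2)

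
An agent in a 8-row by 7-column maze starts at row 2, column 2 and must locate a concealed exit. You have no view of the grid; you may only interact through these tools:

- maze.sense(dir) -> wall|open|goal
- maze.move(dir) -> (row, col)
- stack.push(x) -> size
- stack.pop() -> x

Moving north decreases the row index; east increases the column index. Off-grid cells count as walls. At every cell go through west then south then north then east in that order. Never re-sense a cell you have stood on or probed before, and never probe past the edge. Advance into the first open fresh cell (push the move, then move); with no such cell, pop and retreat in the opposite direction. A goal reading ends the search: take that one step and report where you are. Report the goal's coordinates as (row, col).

·→ sense(dir='west')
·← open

·→ push(x='west')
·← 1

·→ move(dir='west')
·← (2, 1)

·→ sense(dir='west')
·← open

·→ push(x='west')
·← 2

·→ move(dir='west')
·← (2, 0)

·→ sense(dir='south')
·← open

·→ push(x='south')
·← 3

·→ move(dir='south')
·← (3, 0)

·→ sense(dir='south')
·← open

·→ push(x='south')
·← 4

·→ move(dir='south')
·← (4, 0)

·→ sense(dir='south')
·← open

·→ push(x='south')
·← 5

·→ move(dir='south')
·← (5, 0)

·→ sense(dir='south')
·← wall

·→ sense(dir='east')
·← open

·→ push(x='east')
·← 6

·→ move(dir='east')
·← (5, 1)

·→ sense(dir='south')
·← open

·→ push(x='south')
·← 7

·→ move(dir='south')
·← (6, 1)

·→ sense(dir='south')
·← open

·→ push(x='south')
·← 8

·→ move(dir='south')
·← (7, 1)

·→ sense(dir='west')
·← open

·→ push(x='west')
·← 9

·→ move(dir='west')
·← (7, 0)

·→ pop()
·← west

·→ move(dir='east')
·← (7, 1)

·→ sense(dir='east')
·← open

·→ push(x='east')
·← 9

·→ move(dir='east')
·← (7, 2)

·→ sense(dir='north')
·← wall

·→ sense(dir='east')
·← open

·→ push(x='east')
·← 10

·→ move(dir='east')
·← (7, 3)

·→ sense(dir='north')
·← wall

·→ sense(dir='east')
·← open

·→ push(x='east')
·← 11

·→ move(dir='east')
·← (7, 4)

·→ sense(dir='north')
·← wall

·→ sense(dir='east')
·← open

·→ push(x='east')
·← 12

·→ move(dir='east')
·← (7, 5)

·→ sense(dir='north')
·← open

·→ push(x='north')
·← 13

·→ move(dir='north')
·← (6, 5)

·→ sense(dir='north')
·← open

·→ push(x='north')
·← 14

·→ move(dir='north')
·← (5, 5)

·→ sense(dir='west')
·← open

·→ push(x='west')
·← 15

·→ move(dir='west')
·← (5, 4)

·→ sense(dir='west')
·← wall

·→ sense(dir='north')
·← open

·→ push(x='north')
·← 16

·→ move(dir='north')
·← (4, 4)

·→ sense(dir='west')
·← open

·→ push(x='west')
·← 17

·→ move(dir='west')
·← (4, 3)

·→ sense(dir='west')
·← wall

·→ sense(dir='north')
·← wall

·→ pop()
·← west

·→ move(dir='east')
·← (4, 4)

·→ sense(dir='north')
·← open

·→ push(x='north')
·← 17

·→ move(dir='north')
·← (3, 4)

·→ sense(dir='north')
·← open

·→ push(x='north')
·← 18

·→ move(dir='north')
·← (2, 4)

·→ sense(dir='west')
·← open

·→ push(x='west')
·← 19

·→ move(dir='west')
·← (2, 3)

·→ sense(dir='north')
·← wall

·→ pop()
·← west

·→ move(dir='east')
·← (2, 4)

·→ sense(dir='north')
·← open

·→ push(x='north')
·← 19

·→ move(dir='north')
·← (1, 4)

·→ sense(dir='north')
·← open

·→ push(x='north')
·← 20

·→ move(dir='north')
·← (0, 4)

·→ sense(dir='west')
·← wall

·→ sense(dir='east')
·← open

·→ push(x='east')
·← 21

·→ move(dir='east')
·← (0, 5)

·→ sense(dir='south')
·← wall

·→ sense(dir='east')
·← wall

·→ pop()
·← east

·→ move(dir='west')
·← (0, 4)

·→ pop()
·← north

·→ move(dir='south')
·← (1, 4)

·→ pop()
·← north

·→ move(dir='south')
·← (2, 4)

·→ sense(dir='east')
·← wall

·→ pop()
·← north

·→ move(dir='south')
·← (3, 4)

·→ sense(dir='east')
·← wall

·→ pop()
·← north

·→ move(dir='south')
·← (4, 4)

·→ sense(dir='east')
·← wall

·→ pop()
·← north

·→ move(dir='south')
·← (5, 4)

·→ pop()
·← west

·→ move(dir='east')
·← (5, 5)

·→ sense(dir='east')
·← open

·→ push(x='east')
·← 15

·→ move(dir='east')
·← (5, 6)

·→ sense(dir='south')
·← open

·→ push(x='south')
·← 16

·→ move(dir='south')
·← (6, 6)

·→ sense(dir='south')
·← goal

·→ move(dir='south')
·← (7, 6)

Answer: (7, 6)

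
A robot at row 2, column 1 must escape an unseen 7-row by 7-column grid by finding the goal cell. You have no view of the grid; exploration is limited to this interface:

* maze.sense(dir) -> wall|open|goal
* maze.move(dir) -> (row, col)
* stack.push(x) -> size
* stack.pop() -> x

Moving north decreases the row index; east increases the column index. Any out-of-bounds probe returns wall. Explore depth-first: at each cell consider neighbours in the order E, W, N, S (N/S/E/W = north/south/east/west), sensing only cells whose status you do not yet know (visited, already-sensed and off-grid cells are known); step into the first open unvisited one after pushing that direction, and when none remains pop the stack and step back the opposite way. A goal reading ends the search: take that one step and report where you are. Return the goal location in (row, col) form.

-- maze.sense(dir→east) => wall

-- maze.sense(dir→west) => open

-- stack.push(x→west) => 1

-- maze.move(dir→west) => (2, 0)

-- maze.sense(dir→north) => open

-- stack.push(x→north) => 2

-- maze.move(dir→north) => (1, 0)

-- maze.sense(dir→east) => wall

-- maze.sense(dir→north) => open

-- stack.push(x→north) => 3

-- maze.move(dir→north) => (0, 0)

-- maze.sense(dir→east) => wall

-- stack.pop() => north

-- maze.move(dir→south) => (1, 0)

-- stack.pop() => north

-- maze.move(dir→south) => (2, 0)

-- maze.sense(dir→south) => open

-- stack.push(x→south) => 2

-- maze.move(dir→south) => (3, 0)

-- maze.sense(dir→east) => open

-- stack.push(x→east) => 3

-- maze.move(dir→east) => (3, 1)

-- maze.sense(dir→east) => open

-- stack.push(x→east) => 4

-- maze.move(dir→east) => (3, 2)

-- maze.sense(dir→east) => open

-- stack.push(x→east) => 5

-- maze.move(dir→east) => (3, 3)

-- maze.sense(dir→east) => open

-- stack.push(x→east) => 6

-- maze.move(dir→east) => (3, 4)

-- maze.sense(dir→east) => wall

-- maze.sense(dir→north) => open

-- stack.push(x→north) => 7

-- maze.move(dir→north) => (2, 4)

-- maze.sense(dir→east) => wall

-- maze.sense(dir→west) => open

-- stack.push(x→west) => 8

-- maze.move(dir→west) => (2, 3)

-- maze.sense(dir→north) => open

-- stack.push(x→north) => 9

-- maze.move(dir→north) => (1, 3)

-- maze.sense(dir→east) => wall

-- maze.sense(dir→west) => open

-- stack.push(x→west) => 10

-- maze.move(dir→west) => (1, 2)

-- maze.sense(dir→north) => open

-- stack.push(x→north) => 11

-- maze.move(dir→north) => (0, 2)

-- maze.sense(dir→east) => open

-- stack.push(x→east) => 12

-- maze.move(dir→east) => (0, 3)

-- maze.sense(dir→east) => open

-- stack.push(x→east) => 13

-- maze.move(dir→east) => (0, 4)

-- maze.sense(dir→east) => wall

-- stack.pop() => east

-- maze.move(dir→west) => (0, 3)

-- stack.pop() => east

-- maze.move(dir→west) => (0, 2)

-- stack.pop() => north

-- maze.move(dir→south) => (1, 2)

-- stack.pop() => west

-- maze.move(dir→east) => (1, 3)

-- stack.pop() => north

-- maze.move(dir→south) => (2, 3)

-- stack.pop() => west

-- maze.move(dir→east) => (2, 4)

-- stack.pop() => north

-- maze.move(dir→south) => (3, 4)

-- maze.sense(dir→south) => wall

-- stack.pop() => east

-- maze.move(dir→west) => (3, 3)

-- maze.sense(dir→south) => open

-- stack.push(x→south) => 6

-- maze.move(dir→south) => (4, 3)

-- maze.sense(dir→west) => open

-- stack.push(x→west) => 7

-- maze.move(dir→west) => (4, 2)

-- maze.sense(dir→west) => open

-- stack.push(x→west) => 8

-- maze.move(dir→west) => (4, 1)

-- maze.sense(dir→west) => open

-- stack.push(x→west) => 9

-- maze.move(dir→west) => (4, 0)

-- maze.sense(dir→south) => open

-- stack.push(x→south) => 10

-- maze.move(dir→south) => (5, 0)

-- maze.sense(dir→east) => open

-- stack.push(x→east) => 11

-- maze.move(dir→east) => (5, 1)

-- maze.sense(dir→east) => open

-- stack.push(x→east) => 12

-- maze.move(dir→east) => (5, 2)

-- maze.sense(dir→east) => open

-- stack.push(x→east) => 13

-- maze.move(dir→east) => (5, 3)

-- maze.sense(dir→east) => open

-- stack.push(x→east) => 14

-- maze.move(dir→east) => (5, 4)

-- maze.sense(dir→east) => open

-- stack.push(x→east) => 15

-- maze.move(dir→east) => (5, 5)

-- maze.sense(dir→east) => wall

-- maze.sense(dir→north) => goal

-- maze.move(dir→north) => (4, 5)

Answer: (4, 5)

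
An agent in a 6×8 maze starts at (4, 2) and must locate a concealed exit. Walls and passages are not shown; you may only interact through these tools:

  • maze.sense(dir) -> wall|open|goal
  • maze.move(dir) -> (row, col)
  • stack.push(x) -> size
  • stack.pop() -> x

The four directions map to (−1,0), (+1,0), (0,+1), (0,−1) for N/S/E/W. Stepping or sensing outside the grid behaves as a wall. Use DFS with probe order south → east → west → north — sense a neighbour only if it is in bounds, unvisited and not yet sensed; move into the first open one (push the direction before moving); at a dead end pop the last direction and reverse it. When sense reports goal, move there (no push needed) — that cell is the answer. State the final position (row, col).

·→ maze.sense(dir: south)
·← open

·→ stack.push(x: south)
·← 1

·→ maze.move(dir: south)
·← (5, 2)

·→ maze.sense(dir: east)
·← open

·→ stack.push(x: east)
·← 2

·→ maze.move(dir: east)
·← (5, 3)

·→ maze.sense(dir: east)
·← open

·→ stack.push(x: east)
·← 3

·→ maze.move(dir: east)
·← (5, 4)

·→ maze.sense(dir: east)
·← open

·→ stack.push(x: east)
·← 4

·→ maze.move(dir: east)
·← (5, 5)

·→ maze.sense(dir: east)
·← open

·→ stack.push(x: east)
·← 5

·→ maze.move(dir: east)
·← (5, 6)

·→ maze.sense(dir: east)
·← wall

·→ maze.sense(dir: north)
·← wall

·→ stack.pop()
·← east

·→ maze.move(dir: west)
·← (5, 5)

·→ maze.sense(dir: north)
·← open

·→ stack.push(x: north)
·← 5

·→ maze.move(dir: north)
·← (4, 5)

·→ maze.sense(dir: west)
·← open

·→ stack.push(x: west)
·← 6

·→ maze.move(dir: west)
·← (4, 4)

·→ maze.sense(dir: west)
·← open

·→ stack.push(x: west)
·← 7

·→ maze.move(dir: west)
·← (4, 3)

·→ maze.sense(dir: north)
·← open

·→ stack.push(x: north)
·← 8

·→ maze.move(dir: north)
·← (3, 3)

·→ maze.sense(dir: east)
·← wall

·→ maze.sense(dir: west)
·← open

·→ stack.push(x: west)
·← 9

·→ maze.move(dir: west)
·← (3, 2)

·→ maze.sense(dir: west)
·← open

·→ stack.push(x: west)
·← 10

·→ maze.move(dir: west)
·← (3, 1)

·→ maze.sense(dir: south)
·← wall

·→ maze.sense(dir: west)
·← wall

·→ maze.sense(dir: north)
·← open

·→ stack.push(x: north)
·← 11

·→ maze.move(dir: north)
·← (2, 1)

·→ maze.sense(dir: east)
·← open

·→ stack.push(x: east)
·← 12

·→ maze.move(dir: east)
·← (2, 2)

·→ maze.sense(dir: east)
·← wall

·→ maze.sense(dir: north)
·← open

·→ stack.push(x: north)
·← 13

·→ maze.move(dir: north)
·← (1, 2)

·→ maze.sense(dir: east)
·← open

·→ stack.push(x: east)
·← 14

·→ maze.move(dir: east)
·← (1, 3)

·→ maze.sense(dir: east)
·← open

·→ stack.push(x: east)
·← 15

·→ maze.move(dir: east)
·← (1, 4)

·→ maze.sense(dir: south)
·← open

·→ stack.push(x: south)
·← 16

·→ maze.move(dir: south)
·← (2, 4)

·→ maze.sense(dir: east)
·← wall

·→ stack.pop()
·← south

·→ maze.move(dir: north)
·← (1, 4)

·→ maze.sense(dir: east)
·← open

·→ stack.push(x: east)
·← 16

·→ maze.move(dir: east)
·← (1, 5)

·→ maze.sense(dir: east)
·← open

·→ stack.push(x: east)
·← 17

·→ maze.move(dir: east)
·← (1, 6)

·→ maze.sense(dir: south)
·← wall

·→ maze.sense(dir: east)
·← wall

·→ maze.sense(dir: north)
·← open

·→ stack.push(x: north)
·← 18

·→ maze.move(dir: north)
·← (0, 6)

·→ maze.sense(dir: east)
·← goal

·→ maze.move(dir: east)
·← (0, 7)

Answer: (0, 7)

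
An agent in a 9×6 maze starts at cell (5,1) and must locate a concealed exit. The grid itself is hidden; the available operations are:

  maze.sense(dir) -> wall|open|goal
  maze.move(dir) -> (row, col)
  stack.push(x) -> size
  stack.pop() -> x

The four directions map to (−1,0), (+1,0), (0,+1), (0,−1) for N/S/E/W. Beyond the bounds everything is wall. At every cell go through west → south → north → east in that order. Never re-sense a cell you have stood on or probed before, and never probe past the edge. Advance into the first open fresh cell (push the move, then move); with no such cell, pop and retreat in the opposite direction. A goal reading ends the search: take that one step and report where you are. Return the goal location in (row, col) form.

~$ maze.sense dir: west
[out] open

~$ stack.push x: west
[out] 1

~$ maze.move dir: west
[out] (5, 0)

~$ maze.sense dir: south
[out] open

~$ stack.push x: south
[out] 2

~$ maze.move dir: south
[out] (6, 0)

~$ maze.sense dir: south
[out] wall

~$ maze.sense dir: east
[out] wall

~$ stack.pop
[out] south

~$ maze.move dir: north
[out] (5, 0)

~$ maze.sense dir: north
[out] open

~$ stack.push x: north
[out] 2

~$ maze.move dir: north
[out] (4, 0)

~$ maze.sense dir: north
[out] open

~$ stack.push x: north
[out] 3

~$ maze.move dir: north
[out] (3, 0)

~$ maze.sense dir: north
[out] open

~$ stack.push x: north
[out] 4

~$ maze.move dir: north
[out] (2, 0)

~$ maze.sense dir: north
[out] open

~$ stack.push x: north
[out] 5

~$ maze.move dir: north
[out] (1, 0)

~$ maze.sense dir: north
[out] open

~$ stack.push x: north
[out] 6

~$ maze.move dir: north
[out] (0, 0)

~$ maze.sense dir: east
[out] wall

~$ stack.pop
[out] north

~$ maze.move dir: south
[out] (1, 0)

~$ maze.sense dir: east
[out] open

~$ stack.push x: east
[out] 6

~$ maze.move dir: east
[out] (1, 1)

~$ maze.sense dir: south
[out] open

~$ stack.push x: south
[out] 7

~$ maze.move dir: south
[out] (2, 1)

~$ maze.sense dir: south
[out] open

~$ stack.push x: south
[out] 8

~$ maze.move dir: south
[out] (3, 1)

~$ maze.sense dir: south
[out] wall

~$ maze.sense dir: east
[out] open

~$ stack.push x: east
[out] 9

~$ maze.move dir: east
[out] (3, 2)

~$ maze.sense dir: south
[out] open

~$ stack.push x: south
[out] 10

~$ maze.move dir: south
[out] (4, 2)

~$ maze.sense dir: south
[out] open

~$ stack.push x: south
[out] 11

~$ maze.move dir: south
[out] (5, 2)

~$ maze.sense dir: south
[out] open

~$ stack.push x: south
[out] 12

~$ maze.move dir: south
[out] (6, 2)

~$ maze.sense dir: south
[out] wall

~$ maze.sense dir: east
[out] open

~$ stack.push x: east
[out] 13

~$ maze.move dir: east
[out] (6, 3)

~$ maze.sense dir: south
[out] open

~$ stack.push x: south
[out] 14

~$ maze.move dir: south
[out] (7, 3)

~$ maze.sense dir: south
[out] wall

~$ maze.sense dir: east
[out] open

~$ stack.push x: east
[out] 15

~$ maze.move dir: east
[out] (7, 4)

~$ maze.sense dir: south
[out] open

~$ stack.push x: south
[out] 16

~$ maze.move dir: south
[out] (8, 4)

~$ maze.sense dir: east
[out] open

~$ stack.push x: east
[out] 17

~$ maze.move dir: east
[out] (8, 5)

~$ maze.sense dir: north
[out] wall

~$ stack.pop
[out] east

~$ maze.move dir: west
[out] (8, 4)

~$ stack.pop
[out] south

~$ maze.move dir: north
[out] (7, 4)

~$ maze.sense dir: north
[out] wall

~$ stack.pop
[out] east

~$ maze.move dir: west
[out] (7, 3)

~$ stack.pop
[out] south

~$ maze.move dir: north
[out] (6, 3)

~$ maze.sense dir: north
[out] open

~$ stack.push x: north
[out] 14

~$ maze.move dir: north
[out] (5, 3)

~$ maze.sense dir: north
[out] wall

~$ maze.sense dir: east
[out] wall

~$ stack.pop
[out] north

~$ maze.move dir: south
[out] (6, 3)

~$ stack.pop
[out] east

~$ maze.move dir: west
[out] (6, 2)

~$ stack.pop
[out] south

~$ maze.move dir: north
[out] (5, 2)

~$ stack.pop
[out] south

~$ maze.move dir: north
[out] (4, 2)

~$ stack.pop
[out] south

~$ maze.move dir: north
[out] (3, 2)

~$ maze.sense dir: north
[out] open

~$ stack.push x: north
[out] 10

~$ maze.move dir: north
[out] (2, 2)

~$ maze.sense dir: north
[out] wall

~$ maze.sense dir: east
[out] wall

~$ stack.pop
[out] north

~$ maze.move dir: south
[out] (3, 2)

~$ maze.sense dir: east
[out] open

~$ stack.push x: east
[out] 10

~$ maze.move dir: east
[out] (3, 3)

~$ maze.sense dir: east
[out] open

~$ stack.push x: east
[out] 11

~$ maze.move dir: east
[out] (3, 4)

~$ maze.sense dir: south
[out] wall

~$ maze.sense dir: north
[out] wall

~$ maze.sense dir: east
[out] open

~$ stack.push x: east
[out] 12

~$ maze.move dir: east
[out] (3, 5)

~$ maze.sense dir: south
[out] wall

~$ maze.sense dir: north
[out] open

~$ stack.push x: north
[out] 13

~$ maze.move dir: north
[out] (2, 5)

~$ maze.sense dir: north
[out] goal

~$ maze.move dir: north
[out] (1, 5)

Answer: (1, 5)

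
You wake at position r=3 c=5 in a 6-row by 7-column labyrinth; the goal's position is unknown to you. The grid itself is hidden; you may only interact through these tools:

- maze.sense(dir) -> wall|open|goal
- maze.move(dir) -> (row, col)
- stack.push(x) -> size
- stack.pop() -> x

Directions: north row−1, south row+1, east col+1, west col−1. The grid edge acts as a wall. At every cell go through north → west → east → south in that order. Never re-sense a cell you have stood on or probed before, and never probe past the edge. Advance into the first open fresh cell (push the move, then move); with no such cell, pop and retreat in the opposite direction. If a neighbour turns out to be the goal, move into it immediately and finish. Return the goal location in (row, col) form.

Do: maze.sense[dir='north']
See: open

Do: stack.push[x='north']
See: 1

Do: maze.move[dir='north']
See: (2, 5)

Do: maze.sense[dir='north']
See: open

Do: stack.push[x='north']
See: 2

Do: maze.move[dir='north']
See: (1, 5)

Do: maze.sense[dir='north']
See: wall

Do: maze.sense[dir='west']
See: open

Do: stack.push[x='west']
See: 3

Do: maze.move[dir='west']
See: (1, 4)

Do: maze.sense[dir='north']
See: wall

Do: maze.sense[dir='west']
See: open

Do: stack.push[x='west']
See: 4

Do: maze.move[dir='west']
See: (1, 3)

Do: maze.sense[dir='north']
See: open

Do: stack.push[x='north']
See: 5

Do: maze.move[dir='north']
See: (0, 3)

Do: maze.sense[dir='west']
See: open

Do: stack.push[x='west']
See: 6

Do: maze.move[dir='west']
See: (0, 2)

Do: maze.sense[dir='west']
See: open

Do: stack.push[x='west']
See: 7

Do: maze.move[dir='west']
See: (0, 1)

Do: maze.sense[dir='west']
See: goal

Do: maze.move[dir='west']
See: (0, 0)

Answer: (0, 0)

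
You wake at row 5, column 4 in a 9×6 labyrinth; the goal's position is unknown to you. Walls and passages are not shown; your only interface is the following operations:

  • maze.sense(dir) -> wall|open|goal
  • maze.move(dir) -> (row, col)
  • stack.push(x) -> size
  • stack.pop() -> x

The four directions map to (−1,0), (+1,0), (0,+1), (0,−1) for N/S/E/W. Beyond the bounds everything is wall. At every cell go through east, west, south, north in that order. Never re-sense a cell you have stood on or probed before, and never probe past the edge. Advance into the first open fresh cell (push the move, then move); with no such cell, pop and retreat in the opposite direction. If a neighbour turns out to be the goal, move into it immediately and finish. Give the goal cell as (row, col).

I invoke sense on dir→east, and observe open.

Next I call push on x→east, and get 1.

I invoke move on dir→east, : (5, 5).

I invoke sense on dir→south, and get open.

Then push on x→south, and observe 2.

I use move on dir→south, and get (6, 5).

Now I run sense on dir→west, and get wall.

Now I run sense on dir→south, which returns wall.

I use pop, — result: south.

I call move on dir→north, and observe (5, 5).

Next I call sense on dir→north, which returns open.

I invoke push on x→north, which returns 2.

Invoking move on dir→north, : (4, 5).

Then sense on dir→west, → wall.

I try sense on dir→north, → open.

I invoke push on x→north, which returns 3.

Next I call move on dir→north, → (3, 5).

I call sense on dir→west, yielding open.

I run push on x→west, — result: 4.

Then move on dir→west, giving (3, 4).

I call sense on dir→west, — result: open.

I try push on x→west, — result: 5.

Invoking move on dir→west, → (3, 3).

Now I run sense on dir→west, — result: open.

Invoking push on x→west, which returns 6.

Using move on dir→west, yielding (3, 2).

I try sense on dir→west, and see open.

I invoke push on x→west, giving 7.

Next I call move on dir→west, and observe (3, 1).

Invoking sense on dir→west, and observe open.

Calling push on x→west, and get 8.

Using move on dir→west, giving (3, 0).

Calling sense on dir→south, and see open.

Invoking push on x→south, and get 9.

Now I run move on dir→south, which returns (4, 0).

Next I call sense on dir→east, giving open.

Invoking push on x→east, — result: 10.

Then move on dir→east, : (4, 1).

Then sense on dir→east, — result: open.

Using push on x→east, yielding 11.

I call move on dir→east, — result: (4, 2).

Calling sense on dir→east, : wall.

Then sense on dir→south, yielding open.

I use push on x→south, — result: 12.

I run move on dir→south, and see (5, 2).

I invoke sense on dir→east, : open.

I run push on x→east, giving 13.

I use move on dir→east, yielding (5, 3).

Next I call sense on dir→south, giving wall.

Next I call pop, which returns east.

Using move on dir→west, : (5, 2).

Calling sense on dir→west, and see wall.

Using sense on dir→south, yielding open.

Invoking push on x→south, which returns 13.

Then move on dir→south, and observe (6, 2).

I use sense on dir→west, → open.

Using push on x→west, and get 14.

Now I run move on dir→west, and observe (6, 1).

Now I run sense on dir→west, and observe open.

I use push on x→west, → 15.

I try move on dir→west, and get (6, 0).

I invoke sense on dir→south, → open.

I use push on x→south, and get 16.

Invoking move on dir→south, and see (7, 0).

I try sense on dir→east, giving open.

I use push on x→east, which returns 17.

I use move on dir→east, — result: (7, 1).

Now I run sense on dir→east, — result: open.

I use push on x→east, : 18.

I try move on dir→east, and see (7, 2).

Calling sense on dir→east, — result: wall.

I run sense on dir→south, : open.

I invoke push on x→south, → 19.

I run move on dir→south, — result: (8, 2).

Now I run sense on dir→east, : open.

Calling push on x→east, — result: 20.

Next I call move on dir→east, and see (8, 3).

Calling sense on dir→east, and observe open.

Next I call push on x→east, : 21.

I invoke move on dir→east, : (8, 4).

Next I call sense on dir→east, → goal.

Calling move on dir→east, and get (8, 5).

Answer: (8, 5)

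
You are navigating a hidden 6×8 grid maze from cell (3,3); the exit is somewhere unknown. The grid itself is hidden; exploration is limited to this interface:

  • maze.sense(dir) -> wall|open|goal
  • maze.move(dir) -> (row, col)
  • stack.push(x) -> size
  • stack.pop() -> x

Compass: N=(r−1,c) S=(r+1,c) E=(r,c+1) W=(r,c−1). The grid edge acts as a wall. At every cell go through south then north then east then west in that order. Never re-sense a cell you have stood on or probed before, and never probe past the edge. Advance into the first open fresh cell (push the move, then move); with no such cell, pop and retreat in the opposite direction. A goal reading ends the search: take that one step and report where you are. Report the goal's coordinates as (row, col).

-> maze.sense(dir→south)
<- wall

-> maze.sense(dir→north)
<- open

-> stack.push(x→north)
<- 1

-> maze.move(dir→north)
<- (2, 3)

-> maze.sense(dir→north)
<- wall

-> maze.sense(dir→east)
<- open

-> stack.push(x→east)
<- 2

-> maze.move(dir→east)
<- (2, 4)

-> maze.sense(dir→south)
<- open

-> stack.push(x→south)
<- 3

-> maze.move(dir→south)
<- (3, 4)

-> maze.sense(dir→south)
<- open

-> stack.push(x→south)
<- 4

-> maze.move(dir→south)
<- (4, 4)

-> maze.sense(dir→south)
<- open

-> stack.push(x→south)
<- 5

-> maze.move(dir→south)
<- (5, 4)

-> maze.sense(dir→east)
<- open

-> stack.push(x→east)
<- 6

-> maze.move(dir→east)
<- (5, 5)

-> maze.sense(dir→north)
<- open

-> stack.push(x→north)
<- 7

-> maze.move(dir→north)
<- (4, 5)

-> maze.sense(dir→north)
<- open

-> stack.push(x→north)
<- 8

-> maze.move(dir→north)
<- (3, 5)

-> maze.sense(dir→north)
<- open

-> stack.push(x→north)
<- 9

-> maze.move(dir→north)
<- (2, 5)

-> maze.sense(dir→north)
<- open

-> stack.push(x→north)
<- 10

-> maze.move(dir→north)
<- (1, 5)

-> maze.sense(dir→north)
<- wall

-> maze.sense(dir→east)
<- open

-> stack.push(x→east)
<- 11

-> maze.move(dir→east)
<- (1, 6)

-> maze.sense(dir→south)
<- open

-> stack.push(x→south)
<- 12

-> maze.move(dir→south)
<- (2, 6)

-> maze.sense(dir→south)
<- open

-> stack.push(x→south)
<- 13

-> maze.move(dir→south)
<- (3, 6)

-> maze.sense(dir→south)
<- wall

-> maze.sense(dir→east)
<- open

-> stack.push(x→east)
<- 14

-> maze.move(dir→east)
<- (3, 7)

-> maze.sense(dir→south)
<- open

-> stack.push(x→south)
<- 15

-> maze.move(dir→south)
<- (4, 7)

-> maze.sense(dir→south)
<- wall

-> stack.pop()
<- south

-> maze.move(dir→north)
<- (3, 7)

-> maze.sense(dir→north)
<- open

-> stack.push(x→north)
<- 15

-> maze.move(dir→north)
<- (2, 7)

-> maze.sense(dir→north)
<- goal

-> maze.move(dir→north)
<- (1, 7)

Answer: (1, 7)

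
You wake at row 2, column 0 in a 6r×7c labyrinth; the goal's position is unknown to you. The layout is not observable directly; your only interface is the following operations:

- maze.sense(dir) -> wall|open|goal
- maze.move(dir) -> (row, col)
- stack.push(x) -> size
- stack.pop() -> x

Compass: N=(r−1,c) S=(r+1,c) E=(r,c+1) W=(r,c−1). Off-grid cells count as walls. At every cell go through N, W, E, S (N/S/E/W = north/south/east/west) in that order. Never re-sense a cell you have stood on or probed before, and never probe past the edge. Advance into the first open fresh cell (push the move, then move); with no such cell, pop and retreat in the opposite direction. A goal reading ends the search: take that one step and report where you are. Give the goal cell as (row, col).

Act: maze.sense[north]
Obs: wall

Act: maze.sense[east]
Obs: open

Act: stack.push[east]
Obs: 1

Act: maze.move[east]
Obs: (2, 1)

Act: maze.sense[north]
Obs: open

Act: stack.push[north]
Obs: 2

Act: maze.move[north]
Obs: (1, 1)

Act: maze.sense[north]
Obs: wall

Act: maze.sense[east]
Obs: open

Act: stack.push[east]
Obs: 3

Act: maze.move[east]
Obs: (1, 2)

Act: maze.sense[north]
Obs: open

Act: stack.push[north]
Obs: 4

Act: maze.move[north]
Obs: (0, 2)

Act: maze.sense[east]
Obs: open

Act: stack.push[east]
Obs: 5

Act: maze.move[east]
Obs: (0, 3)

Act: maze.sense[east]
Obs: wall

Act: maze.sense[south]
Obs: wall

Act: stack.pop[]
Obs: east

Act: maze.move[west]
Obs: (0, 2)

Act: stack.pop[]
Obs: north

Act: maze.move[south]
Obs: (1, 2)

Act: maze.sense[south]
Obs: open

Act: stack.push[south]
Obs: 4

Act: maze.move[south]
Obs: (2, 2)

Act: maze.sense[east]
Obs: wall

Act: maze.sense[south]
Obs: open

Act: stack.push[south]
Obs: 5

Act: maze.move[south]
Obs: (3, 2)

Act: maze.sense[west]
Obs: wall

Act: maze.sense[east]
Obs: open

Act: stack.push[east]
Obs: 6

Act: maze.move[east]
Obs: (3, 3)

Act: maze.sense[east]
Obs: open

Act: stack.push[east]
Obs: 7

Act: maze.move[east]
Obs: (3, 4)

Act: maze.sense[north]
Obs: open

Act: stack.push[north]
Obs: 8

Act: maze.move[north]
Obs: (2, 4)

Act: maze.sense[north]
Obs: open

Act: stack.push[north]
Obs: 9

Act: maze.move[north]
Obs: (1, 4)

Act: maze.sense[east]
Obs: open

Act: stack.push[east]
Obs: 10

Act: maze.move[east]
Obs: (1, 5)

Act: maze.sense[north]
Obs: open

Act: stack.push[north]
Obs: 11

Act: maze.move[north]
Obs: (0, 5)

Act: maze.sense[east]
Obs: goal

Act: maze.move[east]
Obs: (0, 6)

Answer: (0, 6)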